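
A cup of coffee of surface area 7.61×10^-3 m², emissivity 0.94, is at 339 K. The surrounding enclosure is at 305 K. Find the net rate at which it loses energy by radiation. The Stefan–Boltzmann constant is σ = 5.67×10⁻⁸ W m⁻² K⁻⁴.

Q ≈ 1.85 W

Q = εσA(T⁴ − T_s⁴). T⁴ − T_s⁴ = (339)⁴ − (305)⁴ = 1.32×10^10 − 8.65×10^9 = 4.55×10^9 K⁴.
Q = 0.94 × 5.67×10⁻⁸ × 7.61×10^-3 × 4.55×10^9 = 1.85 W.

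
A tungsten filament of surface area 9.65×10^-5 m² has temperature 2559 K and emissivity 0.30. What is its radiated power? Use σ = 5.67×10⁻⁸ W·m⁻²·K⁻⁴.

Stefan–Boltzmann: P = εσAT⁴ = 0.30 × 5.67×10⁻⁸ × 9.65×10^-5 × (2559)⁴ = 0.30 × 5.67×10⁻⁸ × 9.65×10^-5 × 4.29×10^13.
P = 70.4 W.

P ≈ 70.4 W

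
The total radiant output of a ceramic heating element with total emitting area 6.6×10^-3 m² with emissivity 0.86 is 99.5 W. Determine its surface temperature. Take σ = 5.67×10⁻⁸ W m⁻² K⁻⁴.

T ≈ 746 K

From P = εσAT⁴, T = (P / εσA)^(1/4) = (99.5 / (0.86 × 5.67×10⁻⁸ × 6.60×10^-3))^(1/4).
T = (3.09×10^11)^(1/4) = 746 K.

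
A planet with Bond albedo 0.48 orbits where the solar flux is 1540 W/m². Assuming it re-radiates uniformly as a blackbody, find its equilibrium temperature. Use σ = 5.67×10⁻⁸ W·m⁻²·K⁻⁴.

Power absorbed = (1−a)S·πR²; power emitted = 4πR²σT⁴. Equating and cancelling πR²:
T = ((1−a)S / 4σ)^(1/4) = (801 / (4 × 5.67×10⁻⁸))^(1/4) = (3.53×10^9)^(1/4).
T = 244 K.

T ≈ 244 K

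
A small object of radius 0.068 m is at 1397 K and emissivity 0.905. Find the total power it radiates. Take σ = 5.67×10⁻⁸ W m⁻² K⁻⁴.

A = 4πr² = 4π × (0.068)² = 0.0581 m².
Stefan–Boltzmann: P = εσAT⁴ = 0.905 × 5.67×10⁻⁸ × 0.0581 × (1397)⁴ = 0.905 × 5.67×10⁻⁸ × 0.0581 × 3.81×10^12.
P = 11400 W.

P ≈ 11400 W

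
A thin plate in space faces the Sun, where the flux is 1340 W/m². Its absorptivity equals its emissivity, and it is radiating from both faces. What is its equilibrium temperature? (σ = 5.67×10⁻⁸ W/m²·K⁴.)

T ≈ 330 K

Absorbed flux αS = emitted flux 2εσT⁴ per unit area; with α = ε this gives T = (S/2σ)^(1/4).
T = (1340 / (2 × 5.67×10⁻⁸))^(1/4) = (1.18×10^10)^(1/4).
T = 330 K.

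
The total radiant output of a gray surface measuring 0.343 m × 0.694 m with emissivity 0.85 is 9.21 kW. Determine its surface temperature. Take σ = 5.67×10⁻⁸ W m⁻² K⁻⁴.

T ≈ 947 K

A = 0.343 × 0.694 = 0.238 m².
From P = εσAT⁴, T = (P / εσA)^(1/4) = (9210 / (0.85 × 5.67×10⁻⁸ × 0.238))^(1/4).
T = (8.03×10^11)^(1/4) = 947 K.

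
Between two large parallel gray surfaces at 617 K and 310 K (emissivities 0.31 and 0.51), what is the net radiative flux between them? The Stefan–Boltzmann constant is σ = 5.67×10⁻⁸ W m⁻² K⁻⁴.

For two large parallel gray plates, q = σ(T₁⁴ − T₂⁴) / (1/ε₁ + 1/ε₂ − 1).
1/ε₁ + 1/ε₂ − 1 = 1/0.31 + 1/0.51 − 1 = 4.187.
T₁⁴ − T₂⁴ = 1.45×10^11 − 9.24×10^9 = 1.36×10^11 K⁴.
q = 5.67×10⁻⁸ × 1.36×10^11 / 4.187 = 1840 W/m².

q ≈ 1840 W/m²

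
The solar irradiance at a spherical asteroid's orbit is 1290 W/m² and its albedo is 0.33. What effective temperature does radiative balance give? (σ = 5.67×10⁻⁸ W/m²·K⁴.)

T ≈ 248 K

Power absorbed = (1−a)S·πR²; power emitted = 4πR²σT⁴. Equating and cancelling πR²:
T = ((1−a)S / 4σ)^(1/4) = (864 / (4 × 5.67×10⁻⁸))^(1/4) = (3.81×10^9)^(1/4).
T = 248 K.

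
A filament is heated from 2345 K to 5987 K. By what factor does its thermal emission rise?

ratio ≈ 42.5

P ∝ T⁴, so the ratio is (5987/2345)⁴ = (2.553)⁴ = 42.5.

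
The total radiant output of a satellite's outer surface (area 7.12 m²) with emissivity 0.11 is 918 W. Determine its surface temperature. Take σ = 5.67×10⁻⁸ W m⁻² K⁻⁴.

T ≈ 379 K

From P = εσAT⁴, T = (P / εσA)^(1/4) = (918 / (0.11 × 5.67×10⁻⁸ × 7.12))^(1/4).
T = (2.07×10^10)^(1/4) = 379 K.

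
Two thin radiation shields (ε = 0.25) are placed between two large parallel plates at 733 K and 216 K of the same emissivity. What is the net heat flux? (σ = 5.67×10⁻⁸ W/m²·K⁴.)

q ≈ 774 W/m²

Each of the 3 gaps contributes resistance (2/ε − 1) = 2/0.25 − 1 = 7.000; total = 21.00.
q = σ(T₁⁴ − T₂⁴) / 21.00 = 5.67×10⁻⁸ × 2.87×10^11 / 21.00 = 774 W/m².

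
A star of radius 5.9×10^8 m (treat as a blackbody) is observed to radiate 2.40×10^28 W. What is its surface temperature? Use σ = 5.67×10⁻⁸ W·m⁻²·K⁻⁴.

T ≈ 17600 K

A = 4πr² = 4π × (5.9×10^8)² = 4.37×10^18 m².
From P = σAT⁴, T = (P / σA)^(1/4) = (2.40×10^28 / (5.67×10⁻⁸ × 4.37×10^18))^(1/4).
T = (9.68×10^16)^(1/4) = 17600 K.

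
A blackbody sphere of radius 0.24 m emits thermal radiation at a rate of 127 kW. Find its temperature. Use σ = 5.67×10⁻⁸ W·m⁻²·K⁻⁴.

T ≈ 1330 K

A = 4πr² = 4π × (0.24)² = 0.724 m².
From P = σAT⁴, T = (P / σA)^(1/4) = (1.27×10^5 / (5.67×10⁻⁸ × 0.724))^(1/4).
T = (3.09×10^12)^(1/4) = 1330 K.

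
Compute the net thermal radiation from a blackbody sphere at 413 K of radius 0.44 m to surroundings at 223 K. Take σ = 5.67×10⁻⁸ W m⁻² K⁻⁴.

A = 4πr² = 4π × (0.44)² = 2.43 m².
Q = σA(T⁴ − T_s⁴). T⁴ − T_s⁴ = (413)⁴ − (223)⁴ = 2.91×10^10 − 2.47×10^9 = 2.66×10^10 K⁴.
Q = 5.67×10⁻⁸ × 2.43 × 2.66×10^10 = 3670 W.

Q ≈ 3670 W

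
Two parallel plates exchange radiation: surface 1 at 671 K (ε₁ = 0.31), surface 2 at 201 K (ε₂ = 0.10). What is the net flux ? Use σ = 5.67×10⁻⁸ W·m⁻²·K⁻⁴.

q ≈ 933 W/m²

For two large parallel gray plates, q = σ(T₁⁴ − T₂⁴) / (1/ε₁ + 1/ε₂ − 1).
1/ε₁ + 1/ε₂ − 1 = 1/0.31 + 1/0.10 − 1 = 12.23.
T₁⁴ − T₂⁴ = 2.03×10^11 − 1.63×10^9 = 2.01×10^11 K⁴.
q = 5.67×10⁻⁸ × 2.01×10^11 / 12.23 = 933 W/m².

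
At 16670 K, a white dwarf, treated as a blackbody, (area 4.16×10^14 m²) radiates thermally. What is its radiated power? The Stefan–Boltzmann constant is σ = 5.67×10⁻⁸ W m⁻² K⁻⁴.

P = σAT⁴ = 5.67×10⁻⁸ × 4.16×10^14 × (16670)⁴ = 5.67×10⁻⁸ × 4.16×10^14 × 7.72×10^16.
P = 1.82×10^24 W.

P ≈ 1.82×10^24 W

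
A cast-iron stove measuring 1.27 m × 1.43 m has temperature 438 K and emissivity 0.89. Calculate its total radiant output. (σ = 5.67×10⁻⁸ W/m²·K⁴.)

A = 1.27 × 1.43 = 1.82 m².
Stefan–Boltzmann: P = εσAT⁴ = 0.89 × 5.67×10⁻⁸ × 1.82 × (438)⁴ = 0.89 × 5.67×10⁻⁸ × 1.82 × 3.68×10^10.
P = 3370 W.

P ≈ 3370 W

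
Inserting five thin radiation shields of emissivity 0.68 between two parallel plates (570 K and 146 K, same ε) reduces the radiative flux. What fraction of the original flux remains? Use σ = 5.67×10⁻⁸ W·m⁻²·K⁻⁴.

ratio ≈ 0.167

With N identical shields there are N+1 = 6 gaps in series, each with the same radiative resistance, so the flux falls to 1/(N+1) of its unshielded value.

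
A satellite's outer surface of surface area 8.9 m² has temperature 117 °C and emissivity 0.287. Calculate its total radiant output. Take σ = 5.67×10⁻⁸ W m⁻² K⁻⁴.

117 °C = 390 K.
Stefan–Boltzmann: P = εσAT⁴ = 0.287 × 5.67×10⁻⁸ × 8.90 × (390)⁴ = 0.287 × 5.67×10⁻⁸ × 8.90 × 2.31×10^10.
P = 3350 W.

P ≈ 3350 W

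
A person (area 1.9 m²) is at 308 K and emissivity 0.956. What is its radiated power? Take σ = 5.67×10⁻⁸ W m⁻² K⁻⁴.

P = εσAT⁴ = 0.956 × 5.67×10⁻⁸ × 1.90 × (308)⁴ = 0.956 × 5.67×10⁻⁸ × 1.90 × 9.00×10^9.
P = 927 W.

P ≈ 927 W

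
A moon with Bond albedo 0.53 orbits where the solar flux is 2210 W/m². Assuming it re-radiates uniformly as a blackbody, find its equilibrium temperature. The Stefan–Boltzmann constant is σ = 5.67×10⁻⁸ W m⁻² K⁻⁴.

T ≈ 260 K

Power absorbed = (1−a)S·πR²; power emitted = 4πR²σT⁴. Equating and cancelling πR²:
T = ((1−a)S / 4σ)^(1/4) = (1040 / (4 × 5.67×10⁻⁸))^(1/4) = (4.58×10^9)^(1/4).
T = 260 K.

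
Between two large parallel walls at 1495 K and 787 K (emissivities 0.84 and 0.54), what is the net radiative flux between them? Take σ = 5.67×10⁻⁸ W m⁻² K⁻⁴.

For two large parallel gray plates, q = σ(T₁⁴ − T₂⁴) / (1/ε₁ + 1/ε₂ − 1).
1/ε₁ + 1/ε₂ − 1 = 1/0.84 + 1/0.54 − 1 = 2.042.
T₁⁴ − T₂⁴ = 5.00×10^12 − 3.84×10^11 = 4.61×10^12 K⁴.
q = 5.67×10⁻⁸ × 4.61×10^12 / 2.042 = 1.28×10^5 W/m².

q ≈ 1.28×10^5 W/m²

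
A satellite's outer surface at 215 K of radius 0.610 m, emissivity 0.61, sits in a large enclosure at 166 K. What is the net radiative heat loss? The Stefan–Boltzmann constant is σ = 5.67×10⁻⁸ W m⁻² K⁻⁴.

A = 4πr² = 4π × (0.610)² = 4.68 m².
Q = εσA(T⁴ − T_s⁴). T⁴ − T_s⁴ = (215)⁴ − (166)⁴ = 2.14×10^9 − 7.59×10^8 = 1.38×10^9 K⁴.
Q = 0.61 × 5.67×10⁻⁸ × 4.68 × 1.38×10^9 = 223 W.

Q ≈ 223 W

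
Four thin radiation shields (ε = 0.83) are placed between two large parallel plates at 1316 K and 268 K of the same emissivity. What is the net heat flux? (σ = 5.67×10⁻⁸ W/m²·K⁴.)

Each of the 5 gaps contributes resistance (2/ε − 1) = 2/0.83 − 1 = 1.410; total = 7.048.
q = σ(T₁⁴ − T₂⁴) / 7.048 = 5.67×10⁻⁸ × 2.99×10^12 / 7.048 = 24100 W/m².

q ≈ 24100 W/m²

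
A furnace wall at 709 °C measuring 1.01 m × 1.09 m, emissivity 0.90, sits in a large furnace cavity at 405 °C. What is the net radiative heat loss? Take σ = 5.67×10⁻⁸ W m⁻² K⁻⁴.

Q ≈ 40400 W

A = 1.01 × 1.09 = 1.10 m².
Convert: 709 °C = 982 K; 405 °C = 678 K.
Q = εσA(T⁴ − T_s⁴). T⁴ − T_s⁴ = (982)⁴ − (678)⁴ = 9.30×10^11 − 2.11×10^11 = 7.19×10^11 K⁴.
Q = 0.90 × 5.67×10⁻⁸ × 1.10 × 7.19×10^11 = 40400 W.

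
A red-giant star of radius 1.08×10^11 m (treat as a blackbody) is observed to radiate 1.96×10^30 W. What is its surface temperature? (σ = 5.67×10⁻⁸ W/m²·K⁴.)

T ≈ 3920 K

A = 4πr² = 4π × (1.08×10^11)² = 1.47×10^23 m².
From P = σAT⁴, T = (P / σA)^(1/4) = (1.96×10^30 / (5.67×10⁻⁸ × 1.47×10^23))^(1/4).
T = (2.36×10^14)^(1/4) = 3920 K.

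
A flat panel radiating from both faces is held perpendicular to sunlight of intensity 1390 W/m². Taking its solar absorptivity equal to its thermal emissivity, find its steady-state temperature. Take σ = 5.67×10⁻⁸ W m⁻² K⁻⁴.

Absorbed flux αS = emitted flux 2εσT⁴ per unit area; with α = ε this gives T = (S/2σ)^(1/4).
T = (1390 / (2 × 5.67×10⁻⁸))^(1/4) = (1.23×10^10)^(1/4).
T = 333 K.

T ≈ 333 K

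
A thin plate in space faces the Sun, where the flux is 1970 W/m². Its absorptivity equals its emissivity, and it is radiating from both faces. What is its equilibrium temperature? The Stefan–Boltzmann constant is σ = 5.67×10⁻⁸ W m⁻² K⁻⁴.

Absorbed flux αS = emitted flux 2εσT⁴ per unit area; with α = ε this gives T = (S/2σ)^(1/4).
T = (1970 / (2 × 5.67×10⁻⁸))^(1/4) = (1.74×10^10)^(1/4).
T = 363 K.

T ≈ 363 K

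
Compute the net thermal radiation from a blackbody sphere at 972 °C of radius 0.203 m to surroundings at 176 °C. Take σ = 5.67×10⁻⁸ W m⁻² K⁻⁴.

Q ≈ 69400 W

A = 4πr² = 4π × (0.203)² = 0.518 m².
Convert: 972 °C = 1245 K; 176 °C = 449 K.
Q = σA(T⁴ − T_s⁴). T⁴ − T_s⁴ = (1245)⁴ − (449)⁴ = 2.40×10^12 − 4.06×10^10 = 2.36×10^12 K⁴.
Q = 5.67×10⁻⁸ × 0.518 × 2.36×10^12 = 69400 W.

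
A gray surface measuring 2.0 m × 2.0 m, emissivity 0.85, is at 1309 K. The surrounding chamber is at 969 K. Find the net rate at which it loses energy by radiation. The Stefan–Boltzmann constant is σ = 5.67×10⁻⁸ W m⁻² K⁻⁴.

Q ≈ 3.96×10^5 W

A = 2.0 × 2.0 = 4.00 m².
Q = εσA(T⁴ − T_s⁴). T⁴ − T_s⁴ = (1309)⁴ − (969)⁴ = 2.94×10^12 − 8.82×10^11 = 2.05×10^12 K⁴.
Q = 0.85 × 5.67×10⁻⁸ × 4.00 × 2.05×10^12 = 3.96×10^5 W.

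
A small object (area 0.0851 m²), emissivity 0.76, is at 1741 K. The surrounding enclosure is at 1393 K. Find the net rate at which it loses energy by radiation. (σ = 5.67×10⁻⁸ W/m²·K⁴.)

Q ≈ 19900 W

Q = εσA(T⁴ − T_s⁴). T⁴ − T_s⁴ = (1741)⁴ − (1393)⁴ = 9.19×10^12 − 3.77×10^12 = 5.42×10^12 K⁴.
Q = 0.76 × 5.67×10⁻⁸ × 0.0851 × 5.42×10^12 = 19900 W.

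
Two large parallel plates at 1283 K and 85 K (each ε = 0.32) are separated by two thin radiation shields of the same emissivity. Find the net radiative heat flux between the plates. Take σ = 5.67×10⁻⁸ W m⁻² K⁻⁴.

Each of the 3 gaps contributes resistance (2/ε − 1) = 2/0.32 − 1 = 5.250; total = 15.75.
q = σ(T₁⁴ − T₂⁴) / 15.75 = 5.67×10⁻⁸ × 2.71×10^12 / 15.75 = 9750 W/m².

q ≈ 9750 W/m²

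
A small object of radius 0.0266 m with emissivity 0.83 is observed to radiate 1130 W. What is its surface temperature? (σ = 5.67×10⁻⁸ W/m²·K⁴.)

A = 4πr² = 4π × (0.0266)² = 8.89×10^-3 m².
From P = εσAT⁴, T = (P / εσA)^(1/4) = (1130 / (0.83 × 5.67×10⁻⁸ × 8.89×10^-3))^(1/4).
T = (2.70×10^12)^(1/4) = 1280 K.

T ≈ 1280 K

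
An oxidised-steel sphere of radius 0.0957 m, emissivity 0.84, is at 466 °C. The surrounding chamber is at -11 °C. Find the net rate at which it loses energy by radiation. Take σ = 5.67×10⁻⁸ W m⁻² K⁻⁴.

A = 4πr² = 4π × (0.0957)² = 0.115 m².
Convert: 466 °C = 739 K; -11 °C = 262 K.
Q = εσA(T⁴ − T_s⁴). T⁴ − T_s⁴ = (739)⁴ − (262)⁴ = 2.98×10^11 − 4.71×10^9 = 2.94×10^11 K⁴.
Q = 0.84 × 5.67×10⁻⁸ × 0.115 × 2.94×10^11 = 1610 W.

Q ≈ 1610 W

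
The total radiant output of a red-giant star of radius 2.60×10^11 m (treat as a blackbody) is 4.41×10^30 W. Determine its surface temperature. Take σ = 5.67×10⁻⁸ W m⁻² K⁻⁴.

A = 4πr² = 4π × (2.60×10^11)² = 8.49×10^23 m².
From P = σAT⁴, T = (P / σA)^(1/4) = (4.41×10^30 / (5.67×10⁻⁸ × 8.49×10^23))^(1/4).
T = (9.16×10^13)^(1/4) = 3090 K.

T ≈ 3090 K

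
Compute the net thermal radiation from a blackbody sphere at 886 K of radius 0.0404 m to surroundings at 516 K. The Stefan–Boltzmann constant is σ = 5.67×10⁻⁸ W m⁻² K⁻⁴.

Q ≈ 634 W

A = 4πr² = 4π × (0.0404)² = 0.0205 m².
Q = σA(T⁴ − T_s⁴). T⁴ − T_s⁴ = (886)⁴ − (516)⁴ = 6.16×10^11 − 7.09×10^10 = 5.45×10^11 K⁴.
Q = 5.67×10⁻⁸ × 0.0205 × 5.45×10^11 = 634 W.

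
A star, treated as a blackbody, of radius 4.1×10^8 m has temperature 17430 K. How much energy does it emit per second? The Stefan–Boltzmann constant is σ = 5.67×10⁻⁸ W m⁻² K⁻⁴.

P ≈ 1.11×10^28 W

A = 4πr² = 4π × (4.1×10^8)² = 2.11×10^18 m².
P = σAT⁴ = 5.67×10⁻⁸ × 2.11×10^18 × (17430)⁴ = 5.67×10⁻⁸ × 2.11×10^18 × 9.23×10^16.
P = 1.11×10^28 W.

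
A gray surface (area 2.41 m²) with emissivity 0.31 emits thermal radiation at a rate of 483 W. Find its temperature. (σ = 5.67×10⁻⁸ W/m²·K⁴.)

From P = εσAT⁴, T = (P / εσA)^(1/4) = (483 / (0.31 × 5.67×10⁻⁸ × 2.41))^(1/4).
T = (1.14×10^10)^(1/4) = 327 K.

T ≈ 327 K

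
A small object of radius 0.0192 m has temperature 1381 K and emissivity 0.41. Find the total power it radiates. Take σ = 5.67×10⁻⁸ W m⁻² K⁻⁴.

A = 4πr² = 4π × (0.0192)² = 4.63×10^-3 m².
Stefan–Boltzmann: P = εσAT⁴ = 0.41 × 5.67×10⁻⁸ × 4.63×10^-3 × (1381)⁴ = 0.41 × 5.67×10⁻⁸ × 4.63×10^-3 × 3.64×10^12.
P = 392 W.

P ≈ 392 W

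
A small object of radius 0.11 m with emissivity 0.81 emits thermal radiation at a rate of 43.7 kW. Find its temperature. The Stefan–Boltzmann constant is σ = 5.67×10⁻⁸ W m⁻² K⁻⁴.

A = 4πr² = 4π × (0.11)² = 0.152 m².
From P = εσAT⁴, T = (P / εσA)^(1/4) = (43700 / (0.81 × 5.67×10⁻⁸ × 0.152))^(1/4).
T = (6.26×10^12)^(1/4) = 1580 K.

T ≈ 1580 K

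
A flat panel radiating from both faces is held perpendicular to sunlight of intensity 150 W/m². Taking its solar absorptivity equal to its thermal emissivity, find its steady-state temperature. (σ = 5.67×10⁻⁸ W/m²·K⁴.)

T ≈ 191 K

Absorbed flux αS = emitted flux 2εσT⁴ per unit area; with α = ε this gives T = (S/2σ)^(1/4).
T = (150 / (2 × 5.67×10⁻⁸))^(1/4) = (1.32×10^9)^(1/4).
T = 191 K.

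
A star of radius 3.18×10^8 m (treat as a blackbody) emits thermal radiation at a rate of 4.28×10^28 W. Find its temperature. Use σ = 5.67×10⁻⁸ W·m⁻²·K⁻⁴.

A = 4πr² = 4π × (3.18×10^8)² = 1.27×10^18 m².
From P = σAT⁴, T = (P / σA)^(1/4) = (4.28×10^28 / (5.67×10⁻⁸ × 1.27×10^18))^(1/4).
T = (5.94×10^17)^(1/4) = 27800 K.

T ≈ 27800 K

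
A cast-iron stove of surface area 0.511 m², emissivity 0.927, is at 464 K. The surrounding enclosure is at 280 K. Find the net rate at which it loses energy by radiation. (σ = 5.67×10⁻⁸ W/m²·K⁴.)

Q = εσA(T⁴ − T_s⁴). T⁴ − T_s⁴ = (464)⁴ − (280)⁴ = 4.64×10^10 − 6.15×10^9 = 4.02×10^10 K⁴.
Q = 0.927 × 5.67×10⁻⁸ × 0.511 × 4.02×10^10 = 1080 W.

Q ≈ 1080 W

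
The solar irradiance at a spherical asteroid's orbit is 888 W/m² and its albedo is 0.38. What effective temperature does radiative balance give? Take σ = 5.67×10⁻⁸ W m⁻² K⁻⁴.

Power absorbed = (1−a)S·πR²; power emitted = 4πR²σT⁴. Equating and cancelling πR²:
T = ((1−a)S / 4σ)^(1/4) = (551 / (4 × 5.67×10⁻⁸))^(1/4) = (2.43×10^9)^(1/4).
T = 222 K.

T ≈ 222 K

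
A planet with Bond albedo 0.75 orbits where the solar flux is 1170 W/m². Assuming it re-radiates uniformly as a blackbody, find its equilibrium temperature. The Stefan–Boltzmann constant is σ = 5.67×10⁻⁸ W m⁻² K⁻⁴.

T ≈ 190 K

Power absorbed = (1−a)S·πR²; power emitted = 4πR²σT⁴. Equating and cancelling πR²:
T = ((1−a)S / 4σ)^(1/4) = (292 / (4 × 5.67×10⁻⁸))^(1/4) = (1.29×10^9)^(1/4).
T = 190 K.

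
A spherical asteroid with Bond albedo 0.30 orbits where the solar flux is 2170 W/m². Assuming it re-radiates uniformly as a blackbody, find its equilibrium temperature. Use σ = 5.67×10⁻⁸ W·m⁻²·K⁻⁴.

Power absorbed = (1−a)S·πR²; power emitted = 4πR²σT⁴. Equating and cancelling πR²:
T = ((1−a)S / 4σ)^(1/4) = (1520 / (4 × 5.67×10⁻⁸))^(1/4) = (6.70×10^9)^(1/4).
T = 286 K.

T ≈ 286 K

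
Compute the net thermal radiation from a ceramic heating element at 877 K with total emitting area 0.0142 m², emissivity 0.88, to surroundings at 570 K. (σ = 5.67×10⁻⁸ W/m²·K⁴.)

Q ≈ 344 W

Q = εσA(T⁴ − T_s⁴). T⁴ − T_s⁴ = (877)⁴ − (570)⁴ = 5.92×10^11 − 1.06×10^11 = 4.86×10^11 K⁴.
Q = 0.88 × 5.67×10⁻⁸ × 0.0142 × 4.86×10^11 = 344 W.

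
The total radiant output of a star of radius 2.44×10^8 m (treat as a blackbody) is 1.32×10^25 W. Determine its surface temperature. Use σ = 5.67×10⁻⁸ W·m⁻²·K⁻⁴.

A = 4πr² = 4π × (2.44×10^8)² = 7.48×10^17 m².
From P = σAT⁴, T = (P / σA)^(1/4) = (1.32×10^25 / (5.67×10⁻⁸ × 7.48×10^17))^(1/4).
T = (3.11×10^14)^(1/4) = 4200 K.

T ≈ 4200 K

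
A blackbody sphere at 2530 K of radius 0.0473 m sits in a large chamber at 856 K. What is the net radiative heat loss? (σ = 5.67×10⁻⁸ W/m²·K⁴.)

A = 4πr² = 4π × (0.0473)² = 0.0281 m².
Q = σA(T⁴ − T_s⁴). T⁴ − T_s⁴ = (2530)⁴ − (856)⁴ = 4.10×10^13 − 5.37×10^11 = 4.04×10^13 K⁴.
Q = 5.67×10⁻⁸ × 0.0281 × 4.04×10^13 = 64500 W.

Q ≈ 64500 W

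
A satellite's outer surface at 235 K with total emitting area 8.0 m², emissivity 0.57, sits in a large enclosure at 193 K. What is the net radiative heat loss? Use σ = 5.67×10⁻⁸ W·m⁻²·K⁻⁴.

Q = εσA(T⁴ − T_s⁴). T⁴ − T_s⁴ = (235)⁴ − (193)⁴ = 3.05×10^9 − 1.39×10^9 = 1.66×10^9 K⁴.
Q = 0.57 × 5.67×10⁻⁸ × 8.00 × 1.66×10^9 = 430 W.

Q ≈ 430 W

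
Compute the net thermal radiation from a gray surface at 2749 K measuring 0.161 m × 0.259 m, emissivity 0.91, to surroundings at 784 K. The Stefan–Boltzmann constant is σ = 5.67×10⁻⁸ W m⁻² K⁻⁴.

Q ≈ 1.22×10^5 W

A = 0.161 × 0.259 = 0.0417 m².
Q = εσA(T⁴ − T_s⁴). T⁴ − T_s⁴ = (2749)⁴ − (784)⁴ = 5.71×10^13 − 3.78×10^11 = 5.67×10^13 K⁴.
Q = 0.91 × 5.67×10⁻⁸ × 0.0417 × 5.67×10^13 = 1.22×10^5 W.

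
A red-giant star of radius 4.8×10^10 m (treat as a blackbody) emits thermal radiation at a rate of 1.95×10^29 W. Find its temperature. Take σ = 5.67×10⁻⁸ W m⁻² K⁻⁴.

T ≈ 3300 K

A = 4πr² = 4π × (4.8×10^10)² = 2.90×10^22 m².
From P = σAT⁴, T = (P / σA)^(1/4) = (1.95×10^29 / (5.67×10⁻⁸ × 2.90×10^22))^(1/4).
T = (1.19×10^14)^(1/4) = 3300 K.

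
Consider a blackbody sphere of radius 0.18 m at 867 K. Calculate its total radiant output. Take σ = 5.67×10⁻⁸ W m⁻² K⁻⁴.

P ≈ 13000 W

A = 4πr² = 4π × (0.18)² = 0.407 m².
P = σAT⁴ = 5.67×10⁻⁸ × 0.407 × (867)⁴ = 5.67×10⁻⁸ × 0.407 × 5.65×10^11.
P = 13000 W.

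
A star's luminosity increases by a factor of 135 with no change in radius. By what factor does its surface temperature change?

factor ≈ 3.41

P ∝ T⁴ ⇒ T ∝ P^(1/4), so T scales by (135)^(1/4) = 3.41.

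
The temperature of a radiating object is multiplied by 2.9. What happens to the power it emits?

factor ≈ 70.7

P ∝ T⁴, so the power scales as (2.9)⁴ = 70.7.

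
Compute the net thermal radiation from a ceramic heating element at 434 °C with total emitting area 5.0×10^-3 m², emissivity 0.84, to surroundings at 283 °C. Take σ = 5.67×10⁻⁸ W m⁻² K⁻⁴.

Q ≈ 36.7 W

Convert: 434 °C = 707 K; 283 °C = 556 K.
Q = εσA(T⁴ − T_s⁴). T⁴ − T_s⁴ = (707)⁴ − (556)⁴ = 2.50×10^11 − 9.56×10^10 = 1.54×10^11 K⁴.
Q = 0.84 × 5.67×10⁻⁸ × 5.00×10^-3 × 1.54×10^11 = 36.7 W.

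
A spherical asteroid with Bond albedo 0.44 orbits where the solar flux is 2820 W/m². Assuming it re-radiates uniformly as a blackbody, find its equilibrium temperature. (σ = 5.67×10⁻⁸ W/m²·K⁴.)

Power absorbed = (1−a)S·πR²; power emitted = 4πR²σT⁴. Equating and cancelling πR²:
T = ((1−a)S / 4σ)^(1/4) = (1580 / (4 × 5.67×10⁻⁸))^(1/4) = (6.96×10^9)^(1/4).
T = 289 K.

T ≈ 289 K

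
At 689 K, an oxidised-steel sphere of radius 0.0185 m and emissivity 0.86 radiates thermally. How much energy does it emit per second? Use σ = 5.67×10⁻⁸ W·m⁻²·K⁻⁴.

P ≈ 47.3 W

A = 4πr² = 4π × (0.0185)² = 4.30×10^-3 m².
Stefan–Boltzmann: P = εσAT⁴ = 0.86 × 5.67×10⁻⁸ × 4.30×10^-3 × (689)⁴ = 0.86 × 5.67×10⁻⁸ × 4.30×10^-3 × 2.25×10^11.
P = 47.3 W.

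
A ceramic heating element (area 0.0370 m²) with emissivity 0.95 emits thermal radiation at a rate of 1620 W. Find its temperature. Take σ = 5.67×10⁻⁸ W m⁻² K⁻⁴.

T ≈ 950 K

From P = εσAT⁴, T = (P / εσA)^(1/4) = (1620 / (0.95 × 5.67×10⁻⁸ × 0.0370))^(1/4).
T = (8.13×10^11)^(1/4) = 950 K.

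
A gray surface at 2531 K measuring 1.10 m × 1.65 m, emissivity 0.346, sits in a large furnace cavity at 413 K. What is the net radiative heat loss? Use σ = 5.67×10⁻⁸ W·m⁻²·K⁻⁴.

A = 1.10 × 1.65 = 1.81 m².
Q = εσA(T⁴ − T_s⁴). T⁴ − T_s⁴ = (2531)⁴ − (413)⁴ = 4.10×10^13 − 2.91×10^10 = 4.10×10^13 K⁴.
Q = 0.346 × 5.67×10⁻⁸ × 1.81 × 4.10×10^13 = 1.46×10^6 W.

Q ≈ 1.46×10^6 W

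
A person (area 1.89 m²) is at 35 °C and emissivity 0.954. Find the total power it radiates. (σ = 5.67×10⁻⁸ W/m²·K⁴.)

35 °C = 308 K.
P = εσAT⁴ = 0.954 × 5.67×10⁻⁸ × 1.89 × (308)⁴ = 0.954 × 5.67×10⁻⁸ × 1.89 × 9.00×10^9.
P = 920 W.

P ≈ 920 W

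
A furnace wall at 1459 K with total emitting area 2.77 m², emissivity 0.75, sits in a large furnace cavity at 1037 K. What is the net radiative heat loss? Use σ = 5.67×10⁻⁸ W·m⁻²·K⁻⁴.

Q = εσA(T⁴ − T_s⁴). T⁴ − T_s⁴ = (1459)⁴ − (1037)⁴ = 4.53×10^12 − 1.16×10^12 = 3.37×10^12 K⁴.
Q = 0.75 × 5.67×10⁻⁸ × 2.77 × 3.37×10^12 = 3.98×10^5 W.

Q ≈ 3.98×10^5 W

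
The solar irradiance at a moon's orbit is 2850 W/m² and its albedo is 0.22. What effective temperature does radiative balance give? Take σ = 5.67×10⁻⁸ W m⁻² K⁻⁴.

Power absorbed = (1−a)S·πR²; power emitted = 4πR²σT⁴. Equating and cancelling πR²:
T = ((1−a)S / 4σ)^(1/4) = (2220 / (4 × 5.67×10⁻⁸))^(1/4) = (9.80×10^9)^(1/4).
T = 315 K.

T ≈ 315 K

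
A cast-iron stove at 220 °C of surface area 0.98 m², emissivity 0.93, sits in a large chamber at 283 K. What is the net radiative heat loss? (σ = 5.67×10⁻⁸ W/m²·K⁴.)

Convert: 220 °C = 493 K.
Q = εσA(T⁴ − T_s⁴). T⁴ − T_s⁴ = (493)⁴ − (283)⁴ = 5.91×10^10 − 6.41×10^9 = 5.27×10^10 K⁴.
Q = 0.93 × 5.67×10⁻⁸ × 0.980 × 5.27×10^10 = 2720 W.

Q ≈ 2720 W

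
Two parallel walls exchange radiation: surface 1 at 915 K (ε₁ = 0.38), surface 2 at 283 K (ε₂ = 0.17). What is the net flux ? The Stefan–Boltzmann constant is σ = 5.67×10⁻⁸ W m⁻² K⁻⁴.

For two large parallel gray plates, q = σ(T₁⁴ − T₂⁴) / (1/ε₁ + 1/ε₂ − 1).
1/ε₁ + 1/ε₂ − 1 = 1/0.38 + 1/0.17 − 1 = 7.514.
T₁⁴ − T₂⁴ = 7.01×10^11 − 6.41×10^9 = 6.95×10^11 K⁴.
q = 5.67×10⁻⁸ × 6.95×10^11 / 7.514 = 5240 W/m².

q ≈ 5240 W/m²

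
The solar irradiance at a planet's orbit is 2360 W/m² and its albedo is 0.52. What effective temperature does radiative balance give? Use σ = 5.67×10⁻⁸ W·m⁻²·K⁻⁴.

T ≈ 266 K

Power absorbed = (1−a)S·πR²; power emitted = 4πR²σT⁴. Equating and cancelling πR²:
T = ((1−a)S / 4σ)^(1/4) = (1130 / (4 × 5.67×10⁻⁸))^(1/4) = (4.99×10^9)^(1/4).
T = 266 K.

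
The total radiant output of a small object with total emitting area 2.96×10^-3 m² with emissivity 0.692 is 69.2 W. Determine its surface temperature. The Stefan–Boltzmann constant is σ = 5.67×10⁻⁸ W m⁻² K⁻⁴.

From P = εσAT⁴, T = (P / εσA)^(1/4) = (69.2 / (0.692 × 5.67×10⁻⁸ × 2.96×10^-3))^(1/4).
T = (5.96×10^11)^(1/4) = 879 K.

T ≈ 879 K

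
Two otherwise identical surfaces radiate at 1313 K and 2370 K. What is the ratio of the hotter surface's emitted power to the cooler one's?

ratio ≈ 10.6

P ∝ T⁴, so the ratio is (2370/1313)⁴ = (1.805)⁴ = 10.6.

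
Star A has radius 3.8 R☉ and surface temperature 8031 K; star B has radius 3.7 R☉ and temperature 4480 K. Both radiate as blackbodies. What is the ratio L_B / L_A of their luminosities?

L_B/L_A ≈ 0.0918

L = 4πR²σT⁴ ∝ R²T⁴, so L_B/L_A = (3.7/3.8)² × (4480/8031)⁴ = 0.948 × 0.0968 = 0.0918.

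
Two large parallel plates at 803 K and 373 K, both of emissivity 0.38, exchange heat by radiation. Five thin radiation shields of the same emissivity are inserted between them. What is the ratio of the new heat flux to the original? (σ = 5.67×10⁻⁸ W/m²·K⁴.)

With N identical shields there are N+1 = 6 gaps in series, each with the same radiative resistance, so the flux falls to 1/(N+1) of its unshielded value.

ratio ≈ 0.167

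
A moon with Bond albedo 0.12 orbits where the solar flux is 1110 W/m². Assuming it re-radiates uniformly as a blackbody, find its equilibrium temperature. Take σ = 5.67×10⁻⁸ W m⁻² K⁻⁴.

T ≈ 256 K

Power absorbed = (1−a)S·πR²; power emitted = 4πR²σT⁴. Equating and cancelling πR²:
T = ((1−a)S / 4σ)^(1/4) = (977 / (4 × 5.67×10⁻⁸))^(1/4) = (4.31×10^9)^(1/4).
T = 256 K.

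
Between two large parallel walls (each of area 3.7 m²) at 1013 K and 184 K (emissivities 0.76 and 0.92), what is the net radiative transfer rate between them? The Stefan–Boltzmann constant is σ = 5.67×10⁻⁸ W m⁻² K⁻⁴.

Q ≈ 1.57×10^5 W

For two large parallel gray plates, q = σ(T₁⁴ − T₂⁴) / (1/ε₁ + 1/ε₂ − 1).
1/ε₁ + 1/ε₂ − 1 = 1/0.76 + 1/0.92 − 1 = 1.403.
T₁⁴ − T₂⁴ = 1.05×10^12 − 1.15×10^9 = 1.05×10^12 K⁴.
q = 5.67×10⁻⁸ × 1.05×10^12 / 1.403 = 42500 W/m².
Q = q·A = 42500 × 3.7 = 1.57×10^5 W.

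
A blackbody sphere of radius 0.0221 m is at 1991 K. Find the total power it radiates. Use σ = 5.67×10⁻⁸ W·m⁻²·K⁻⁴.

P ≈ 5470 W

A = 4πr² = 4π × (0.0221)² = 6.14×10^-3 m².
P = σAT⁴ = 5.67×10⁻⁸ × 6.14×10^-3 × (1991)⁴ = 5.67×10⁻⁸ × 6.14×10^-3 × 1.57×10^13.
P = 5470 W.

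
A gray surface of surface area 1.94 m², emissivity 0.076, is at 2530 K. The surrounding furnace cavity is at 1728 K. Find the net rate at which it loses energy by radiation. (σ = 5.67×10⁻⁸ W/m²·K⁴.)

Q = εσA(T⁴ − T_s⁴). T⁴ − T_s⁴ = (2530)⁴ − (1728)⁴ = 4.10×10^13 − 8.92×10^12 = 3.21×10^13 K⁴.
Q = 0.076 × 5.67×10⁻⁸ × 1.94 × 3.21×10^13 = 2.68×10^5 W.

Q ≈ 2.68×10^5 W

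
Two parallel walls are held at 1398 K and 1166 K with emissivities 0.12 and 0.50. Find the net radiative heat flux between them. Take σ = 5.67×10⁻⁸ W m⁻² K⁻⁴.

q ≈ 12000 W/m²

For two large parallel gray plates, q = σ(T₁⁴ − T₂⁴) / (1/ε₁ + 1/ε₂ − 1).
1/ε₁ + 1/ε₂ − 1 = 1/0.12 + 1/0.50 − 1 = 9.333.
T₁⁴ − T₂⁴ = 3.82×10^12 − 1.85×10^12 = 1.97×10^12 K⁴.
q = 5.67×10⁻⁸ × 1.97×10^12 / 9.333 = 12000 W/m².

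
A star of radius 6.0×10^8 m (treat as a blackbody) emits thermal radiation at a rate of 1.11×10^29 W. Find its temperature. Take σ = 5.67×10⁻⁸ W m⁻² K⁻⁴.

A = 4πr² = 4π × (6.0×10^8)² = 4.52×10^18 m².
From P = σAT⁴, T = (P / σA)^(1/4) = (1.11×10^29 / (5.67×10⁻⁸ × 4.52×10^18))^(1/4).
T = (4.33×10^17)^(1/4) = 25600 K.

T ≈ 25600 K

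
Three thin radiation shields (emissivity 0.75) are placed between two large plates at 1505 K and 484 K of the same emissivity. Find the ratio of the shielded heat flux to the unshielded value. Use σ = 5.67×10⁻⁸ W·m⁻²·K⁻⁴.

With N identical shields there are N+1 = 4 gaps in series, each with the same radiative resistance, so the flux falls to 1/(N+1) of its unshielded value.

ratio ≈ 0.250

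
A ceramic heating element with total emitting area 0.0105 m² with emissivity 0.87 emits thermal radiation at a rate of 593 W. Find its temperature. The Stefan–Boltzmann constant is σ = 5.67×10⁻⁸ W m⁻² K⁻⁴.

T ≈ 1030 K

From P = εσAT⁴, T = (P / εσA)^(1/4) = (593 / (0.87 × 5.67×10⁻⁸ × 0.0105))^(1/4).
T = (1.14×10^12)^(1/4) = 1030 K.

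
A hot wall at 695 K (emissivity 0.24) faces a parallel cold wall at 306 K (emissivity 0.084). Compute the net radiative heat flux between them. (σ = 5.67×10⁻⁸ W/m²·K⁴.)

For two large parallel gray plates, q = σ(T₁⁴ − T₂⁴) / (1/ε₁ + 1/ε₂ − 1).
1/ε₁ + 1/ε₂ − 1 = 1/0.24 + 1/0.084 − 1 = 15.07.
T₁⁴ − T₂⁴ = 2.33×10^11 − 8.77×10^9 = 2.25×10^11 K⁴.
q = 5.67×10⁻⁸ × 2.25×10^11 / 15.07 = 845 W/m².

q ≈ 845 W/m²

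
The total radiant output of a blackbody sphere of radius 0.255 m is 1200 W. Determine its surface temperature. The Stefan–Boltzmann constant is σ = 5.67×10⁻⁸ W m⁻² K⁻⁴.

T ≈ 401 K

A = 4πr² = 4π × (0.255)² = 0.817 m².
From P = σAT⁴, T = (P / σA)^(1/4) = (1200 / (5.67×10⁻⁸ × 0.817))^(1/4).
T = (2.59×10^10)^(1/4) = 401 K.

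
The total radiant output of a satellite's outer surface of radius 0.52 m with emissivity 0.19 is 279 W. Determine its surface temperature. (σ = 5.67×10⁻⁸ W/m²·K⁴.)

A = 4πr² = 4π × (0.52)² = 3.40 m².
From P = εσAT⁴, T = (P / εσA)^(1/4) = (279 / (0.19 × 5.67×10⁻⁸ × 3.40))^(1/4).
T = (7.62×10^9)^(1/4) = 295 K.

T ≈ 295 K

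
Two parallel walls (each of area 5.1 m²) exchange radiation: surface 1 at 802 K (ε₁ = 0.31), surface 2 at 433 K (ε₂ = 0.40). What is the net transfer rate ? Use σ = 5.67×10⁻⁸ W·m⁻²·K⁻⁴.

Q ≈ 23200 W

For two large parallel gray plates, q = σ(T₁⁴ − T₂⁴) / (1/ε₁ + 1/ε₂ − 1).
1/ε₁ + 1/ε₂ − 1 = 1/0.31 + 1/0.40 − 1 = 4.726.
T₁⁴ − T₂⁴ = 4.14×10^11 − 3.52×10^10 = 3.79×10^11 K⁴.
q = 5.67×10⁻⁸ × 3.79×10^11 / 4.726 = 4540 W/m².
Q = q·A = 4540 × 5.1 = 23200 W.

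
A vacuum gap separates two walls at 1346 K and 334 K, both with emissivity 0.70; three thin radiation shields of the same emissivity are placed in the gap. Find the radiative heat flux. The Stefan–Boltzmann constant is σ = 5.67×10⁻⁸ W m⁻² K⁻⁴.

q ≈ 25000 W/m²

Each of the 4 gaps contributes resistance (2/ε − 1) = 2/0.70 − 1 = 1.857; total = 7.429.
q = σ(T₁⁴ − T₂⁴) / 7.429 = 5.67×10⁻⁸ × 3.27×10^12 / 7.429 = 25000 W/m².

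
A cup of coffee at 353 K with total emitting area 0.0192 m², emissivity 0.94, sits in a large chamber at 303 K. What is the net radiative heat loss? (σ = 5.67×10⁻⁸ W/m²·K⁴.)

Q ≈ 7.26 W

Q = εσA(T⁴ − T_s⁴). T⁴ − T_s⁴ = (353)⁴ − (303)⁴ = 1.55×10^10 − 8.43×10^9 = 7.10×10^9 K⁴.
Q = 0.94 × 5.67×10⁻⁸ × 0.0192 × 7.10×10^9 = 7.26 W.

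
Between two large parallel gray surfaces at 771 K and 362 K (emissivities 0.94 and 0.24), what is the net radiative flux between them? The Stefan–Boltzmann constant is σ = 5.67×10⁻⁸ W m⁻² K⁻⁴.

For two large parallel gray plates, q = σ(T₁⁴ − T₂⁴) / (1/ε₁ + 1/ε₂ − 1).
1/ε₁ + 1/ε₂ − 1 = 1/0.94 + 1/0.24 − 1 = 4.230.
T₁⁴ − T₂⁴ = 3.53×10^11 − 1.72×10^10 = 3.36×10^11 K⁴.
q = 5.67×10⁻⁸ × 3.36×10^11 / 4.230 = 4510 W/m².

q ≈ 4510 W/m²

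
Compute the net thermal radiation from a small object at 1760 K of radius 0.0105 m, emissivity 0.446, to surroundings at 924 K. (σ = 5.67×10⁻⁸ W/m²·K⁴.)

Q ≈ 311 W

A = 4πr² = 4π × (0.0105)² = 1.39×10^-3 m².
Q = εσA(T⁴ − T_s⁴). T⁴ − T_s⁴ = (1760)⁴ − (924)⁴ = 9.60×10^12 − 7.29×10^11 = 8.87×10^12 K⁴.
Q = 0.446 × 5.67×10⁻⁸ × 1.39×10^-3 × 8.87×10^12 = 311 W.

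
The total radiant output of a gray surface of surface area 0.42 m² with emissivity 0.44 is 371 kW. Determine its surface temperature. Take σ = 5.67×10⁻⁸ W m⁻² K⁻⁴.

T ≈ 2440 K

From P = εσAT⁴, T = (P / εσA)^(1/4) = (3.71×10^5 / (0.44 × 5.67×10⁻⁸ × 0.420))^(1/4).
T = (3.54×10^13)^(1/4) = 2440 K.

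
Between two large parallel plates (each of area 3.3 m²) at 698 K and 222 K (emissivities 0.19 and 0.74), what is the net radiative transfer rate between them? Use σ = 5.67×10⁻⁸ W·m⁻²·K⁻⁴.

Q ≈ 7830 W

For two large parallel gray plates, q = σ(T₁⁴ − T₂⁴) / (1/ε₁ + 1/ε₂ − 1).
1/ε₁ + 1/ε₂ − 1 = 1/0.19 + 1/0.74 − 1 = 5.615.
T₁⁴ − T₂⁴ = 2.37×10^11 − 2.43×10^9 = 2.35×10^11 K⁴.
q = 5.67×10⁻⁸ × 2.35×10^11 / 5.615 = 2370 W/m².
Q = q·A = 2370 × 3.3 = 7830 W.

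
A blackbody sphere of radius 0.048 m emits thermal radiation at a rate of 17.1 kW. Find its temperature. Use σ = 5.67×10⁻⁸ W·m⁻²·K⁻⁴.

T ≈ 1800 K

A = 4πr² = 4π × (0.048)² = 0.0290 m².
From P = σAT⁴, T = (P / σA)^(1/4) = (17100 / (5.67×10⁻⁸ × 0.0290))^(1/4).
T = (1.04×10^13)^(1/4) = 1800 K.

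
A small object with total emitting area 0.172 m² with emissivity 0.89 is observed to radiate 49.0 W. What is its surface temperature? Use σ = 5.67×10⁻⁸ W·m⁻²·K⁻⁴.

T ≈ 274 K

From P = εσAT⁴, T = (P / εσA)^(1/4) = (49.0 / (0.89 × 5.67×10⁻⁸ × 0.172))^(1/4).
T = (5.65×10^9)^(1/4) = 274 K.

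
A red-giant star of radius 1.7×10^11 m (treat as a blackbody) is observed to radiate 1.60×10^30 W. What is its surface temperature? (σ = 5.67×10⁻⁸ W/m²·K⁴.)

A = 4πr² = 4π × (1.7×10^11)² = 3.63×10^23 m².
From P = σAT⁴, T = (P / σA)^(1/4) = (1.60×10^30 / (5.67×10⁻⁸ × 3.63×10^23))^(1/4).
T = (7.77×10^13)^(1/4) = 2970 K.

T ≈ 2970 K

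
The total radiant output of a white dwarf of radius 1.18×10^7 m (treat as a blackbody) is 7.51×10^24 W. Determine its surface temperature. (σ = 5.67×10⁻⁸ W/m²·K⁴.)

A = 4πr² = 4π × (1.18×10^7)² = 1.75×10^15 m².
From P = σAT⁴, T = (P / σA)^(1/4) = (7.51×10^24 / (5.67×10⁻⁸ × 1.75×10^15))^(1/4).
T = (7.57×10^16)^(1/4) = 16600 K.

T ≈ 16600 K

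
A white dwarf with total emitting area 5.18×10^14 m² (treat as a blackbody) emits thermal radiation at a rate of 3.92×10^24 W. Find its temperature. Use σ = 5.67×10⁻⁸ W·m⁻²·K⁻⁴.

From P = σAT⁴, T = (P / σA)^(1/4) = (3.92×10^24 / (5.67×10⁻⁸ × 5.18×10^14))^(1/4).
T = (1.33×10^17)^(1/4) = 19100 K.

T ≈ 19100 K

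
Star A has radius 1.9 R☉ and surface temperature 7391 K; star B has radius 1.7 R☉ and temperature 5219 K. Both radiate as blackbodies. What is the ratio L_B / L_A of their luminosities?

L = 4πR²σT⁴ ∝ R²T⁴, so L_B/L_A = (1.7/1.9)² × (5219/7391)⁴ = 0.801 × 0.249 = 0.199.

L_B/L_A ≈ 0.199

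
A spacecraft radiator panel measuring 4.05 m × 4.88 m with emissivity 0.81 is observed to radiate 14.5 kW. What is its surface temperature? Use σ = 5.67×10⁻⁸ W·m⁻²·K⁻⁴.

T ≈ 356 K

A = 4.05 × 4.88 = 19.8 m².
From P = εσAT⁴, T = (P / εσA)^(1/4) = (14500 / (0.81 × 5.67×10⁻⁸ × 19.8))^(1/4).
T = (1.60×10^10)^(1/4) = 356 K.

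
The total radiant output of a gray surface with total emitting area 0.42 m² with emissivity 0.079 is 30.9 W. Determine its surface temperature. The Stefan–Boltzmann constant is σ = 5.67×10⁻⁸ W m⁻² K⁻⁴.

From P = εσAT⁴, T = (P / εσA)^(1/4) = (30.9 / (0.079 × 5.67×10⁻⁸ × 0.420))^(1/4).
T = (1.64×10^10)^(1/4) = 358 K.

T ≈ 358 K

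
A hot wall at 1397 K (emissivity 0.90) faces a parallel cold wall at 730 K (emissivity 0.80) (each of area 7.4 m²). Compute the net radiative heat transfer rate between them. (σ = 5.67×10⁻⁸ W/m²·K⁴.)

Q ≈ 1.09×10^6 W

For two large parallel gray plates, q = σ(T₁⁴ − T₂⁴) / (1/ε₁ + 1/ε₂ − 1).
1/ε₁ + 1/ε₂ − 1 = 1/0.90 + 1/0.80 − 1 = 1.361.
T₁⁴ − T₂⁴ = 3.81×10^12 − 2.84×10^11 = 3.52×10^12 K⁴.
q = 5.67×10⁻⁸ × 3.52×10^12 / 1.361 = 1.47×10^5 W/m².
Q = q·A = 1.47×10^5 × 7.4 = 1.09×10^6 W.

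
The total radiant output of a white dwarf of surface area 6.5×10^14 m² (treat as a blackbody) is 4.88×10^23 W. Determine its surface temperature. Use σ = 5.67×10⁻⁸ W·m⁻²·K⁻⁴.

From P = σAT⁴, T = (P / σA)^(1/4) = (4.88×10^23 / (5.67×10⁻⁸ × 6.50×10^14))^(1/4).
T = (1.32×10^16)^(1/4) = 10700 K.

T ≈ 10700 K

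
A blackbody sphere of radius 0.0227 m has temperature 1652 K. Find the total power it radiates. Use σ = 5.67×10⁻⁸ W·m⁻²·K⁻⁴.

A = 4πr² = 4π × (0.0227)² = 6.48×10^-3 m².
P = σAT⁴ = 5.67×10⁻⁸ × 6.48×10^-3 × (1652)⁴ = 5.67×10⁻⁸ × 6.48×10^-3 × 7.45×10^12.
P = 2730 W.

P ≈ 2730 W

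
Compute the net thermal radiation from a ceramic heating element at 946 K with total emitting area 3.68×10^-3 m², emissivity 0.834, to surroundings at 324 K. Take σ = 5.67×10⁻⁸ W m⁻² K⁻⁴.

Q = εσA(T⁴ − T_s⁴). T⁴ − T_s⁴ = (946)⁴ − (324)⁴ = 8.01×10^11 − 1.10×10^10 = 7.90×10^11 K⁴.
Q = 0.834 × 5.67×10⁻⁸ × 3.68×10^-3 × 7.90×10^11 = 137 W.

Q ≈ 137 W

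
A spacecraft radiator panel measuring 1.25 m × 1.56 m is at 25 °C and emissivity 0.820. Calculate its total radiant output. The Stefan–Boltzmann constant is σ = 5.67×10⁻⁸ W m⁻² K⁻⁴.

P ≈ 715 W

A = 1.25 × 1.56 = 1.95 m².
25 °C = 298 K.
Stefan–Boltzmann: P = εσAT⁴ = 0.820 × 5.67×10⁻⁸ × 1.95 × (298)⁴ = 0.820 × 5.67×10⁻⁸ × 1.95 × 7.89×10^9.
P = 715 W.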